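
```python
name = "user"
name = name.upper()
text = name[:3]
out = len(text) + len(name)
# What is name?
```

Answer: 'USER'

Derivation:
Trace (tracking name):
name = 'user'  # -> name = 'user'
name = name.upper()  # -> name = 'USER'
text = name[:3]  # -> text = 'USE'
out = len(text) + len(name)  # -> out = 7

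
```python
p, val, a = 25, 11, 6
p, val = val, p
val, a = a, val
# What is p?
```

Answer: 11

Derivation:
Trace (tracking p):
p, val, a = (25, 11, 6)  # -> p = 25, val = 11, a = 6
p, val = (val, p)  # -> p = 11, val = 25
val, a = (a, val)  # -> val = 6, a = 25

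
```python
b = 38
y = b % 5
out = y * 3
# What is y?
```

Trace (tracking y):
b = 38  # -> b = 38
y = b % 5  # -> y = 3
out = y * 3  # -> out = 9

Answer: 3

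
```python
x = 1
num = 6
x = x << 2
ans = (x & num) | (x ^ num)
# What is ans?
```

Trace (tracking ans):
x = 1  # -> x = 1
num = 6  # -> num = 6
x = x << 2  # -> x = 4
ans = x & num | x ^ num  # -> ans = 6

Answer: 6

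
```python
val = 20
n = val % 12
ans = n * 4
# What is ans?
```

Answer: 32

Derivation:
Trace (tracking ans):
val = 20  # -> val = 20
n = val % 12  # -> n = 8
ans = n * 4  # -> ans = 32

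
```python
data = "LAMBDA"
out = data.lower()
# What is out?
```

Answer: 'lambda'

Derivation:
Trace (tracking out):
data = 'LAMBDA'  # -> data = 'LAMBDA'
out = data.lower()  # -> out = 'lambda'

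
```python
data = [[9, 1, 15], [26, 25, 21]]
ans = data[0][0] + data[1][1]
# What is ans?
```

Trace (tracking ans):
data = [[9, 1, 15], [26, 25, 21]]  # -> data = [[9, 1, 15], [26, 25, 21]]
ans = data[0][0] + data[1][1]  # -> ans = 34

Answer: 34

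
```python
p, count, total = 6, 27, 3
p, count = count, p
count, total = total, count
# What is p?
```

Answer: 27

Derivation:
Trace (tracking p):
p, count, total = (6, 27, 3)  # -> p = 6, count = 27, total = 3
p, count = (count, p)  # -> p = 27, count = 6
count, total = (total, count)  # -> count = 3, total = 6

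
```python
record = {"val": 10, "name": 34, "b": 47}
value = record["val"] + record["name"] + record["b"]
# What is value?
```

Answer: 91

Derivation:
Trace (tracking value):
record = {'val': 10, 'name': 34, 'b': 47}  # -> record = {'val': 10, 'name': 34, 'b': 47}
value = record['val'] + record['name'] + record['b']  # -> value = 91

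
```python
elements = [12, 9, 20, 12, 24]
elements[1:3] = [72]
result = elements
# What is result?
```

Trace (tracking result):
elements = [12, 9, 20, 12, 24]  # -> elements = [12, 9, 20, 12, 24]
elements[1:3] = [72]  # -> elements = [12, 72, 12, 24]
result = elements  # -> result = [12, 72, 12, 24]

Answer: [12, 72, 12, 24]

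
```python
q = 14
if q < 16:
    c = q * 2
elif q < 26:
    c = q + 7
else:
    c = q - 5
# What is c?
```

Trace (tracking c):
q = 14  # -> q = 14
if q < 16:  # condition is True
    c = q * 2  # -> c = 28

Answer: 28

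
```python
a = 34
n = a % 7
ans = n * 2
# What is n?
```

Answer: 6

Derivation:
Trace (tracking n):
a = 34  # -> a = 34
n = a % 7  # -> n = 6
ans = n * 2  # -> ans = 12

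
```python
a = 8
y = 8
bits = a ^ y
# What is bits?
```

Answer: 0

Derivation:
Trace (tracking bits):
a = 8  # -> a = 8
y = 8  # -> y = 8
bits = a ^ y  # -> bits = 0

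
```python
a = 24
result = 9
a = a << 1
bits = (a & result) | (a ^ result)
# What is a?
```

Trace (tracking a):
a = 24  # -> a = 24
result = 9  # -> result = 9
a = a << 1  # -> a = 48
bits = a & result | a ^ result  # -> bits = 57

Answer: 48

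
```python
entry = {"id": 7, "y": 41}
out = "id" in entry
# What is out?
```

Answer: True

Derivation:
Trace (tracking out):
entry = {'id': 7, 'y': 41}  # -> entry = {'id': 7, 'y': 41}
out = 'id' in entry  # -> out = True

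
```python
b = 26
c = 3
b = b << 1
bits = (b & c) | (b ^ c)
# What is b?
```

Trace (tracking b):
b = 26  # -> b = 26
c = 3  # -> c = 3
b = b << 1  # -> b = 52
bits = b & c | b ^ c  # -> bits = 55

Answer: 52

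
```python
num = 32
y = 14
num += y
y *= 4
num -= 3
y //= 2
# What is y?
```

Trace (tracking y):
num = 32  # -> num = 32
y = 14  # -> y = 14
num += y  # -> num = 46
y *= 4  # -> y = 56
num -= 3  # -> num = 43
y //= 2  # -> y = 28

Answer: 28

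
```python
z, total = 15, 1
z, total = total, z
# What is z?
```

Answer: 1

Derivation:
Trace (tracking z):
z, total = (15, 1)  # -> z = 15, total = 1
z, total = (total, z)  # -> z = 1, total = 15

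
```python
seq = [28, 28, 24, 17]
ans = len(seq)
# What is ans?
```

Trace (tracking ans):
seq = [28, 28, 24, 17]  # -> seq = [28, 28, 24, 17]
ans = len(seq)  # -> ans = 4

Answer: 4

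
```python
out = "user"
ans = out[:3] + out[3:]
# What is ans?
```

Answer: 'user'

Derivation:
Trace (tracking ans):
out = 'user'  # -> out = 'user'
ans = out[:3] + out[3:]  # -> ans = 'user'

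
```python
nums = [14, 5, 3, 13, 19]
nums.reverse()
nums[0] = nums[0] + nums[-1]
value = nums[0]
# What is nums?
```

Answer: [33, 13, 3, 5, 14]

Derivation:
Trace (tracking nums):
nums = [14, 5, 3, 13, 19]  # -> nums = [14, 5, 3, 13, 19]
nums.reverse()  # -> nums = [19, 13, 3, 5, 14]
nums[0] = nums[0] + nums[-1]  # -> nums = [33, 13, 3, 5, 14]
value = nums[0]  # -> value = 33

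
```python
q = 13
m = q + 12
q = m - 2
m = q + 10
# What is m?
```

Trace (tracking m):
q = 13  # -> q = 13
m = q + 12  # -> m = 25
q = m - 2  # -> q = 23
m = q + 10  # -> m = 33

Answer: 33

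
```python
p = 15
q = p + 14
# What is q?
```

Trace (tracking q):
p = 15  # -> p = 15
q = p + 14  # -> q = 29

Answer: 29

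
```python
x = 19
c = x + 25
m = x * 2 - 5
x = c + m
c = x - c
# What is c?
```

Answer: 33

Derivation:
Trace (tracking c):
x = 19  # -> x = 19
c = x + 25  # -> c = 44
m = x * 2 - 5  # -> m = 33
x = c + m  # -> x = 77
c = x - c  # -> c = 33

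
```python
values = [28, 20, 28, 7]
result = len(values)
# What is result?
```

Answer: 4

Derivation:
Trace (tracking result):
values = [28, 20, 28, 7]  # -> values = [28, 20, 28, 7]
result = len(values)  # -> result = 4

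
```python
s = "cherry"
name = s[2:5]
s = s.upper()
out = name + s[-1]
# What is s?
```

Answer: 'CHERRY'

Derivation:
Trace (tracking s):
s = 'cherry'  # -> s = 'cherry'
name = s[2:5]  # -> name = 'err'
s = s.upper()  # -> s = 'CHERRY'
out = name + s[-1]  # -> out = 'errY'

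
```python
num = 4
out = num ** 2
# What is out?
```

Trace (tracking out):
num = 4  # -> num = 4
out = num ** 2  # -> out = 16

Answer: 16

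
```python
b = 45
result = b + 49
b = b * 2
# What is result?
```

Answer: 94

Derivation:
Trace (tracking result):
b = 45  # -> b = 45
result = b + 49  # -> result = 94
b = b * 2  # -> b = 90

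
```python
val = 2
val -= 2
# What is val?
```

Trace (tracking val):
val = 2  # -> val = 2
val -= 2  # -> val = 0

Answer: 0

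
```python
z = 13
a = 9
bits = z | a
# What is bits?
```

Trace (tracking bits):
z = 13  # -> z = 13
a = 9  # -> a = 9
bits = z | a  # -> bits = 13

Answer: 13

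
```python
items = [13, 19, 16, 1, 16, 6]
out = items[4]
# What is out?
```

Trace (tracking out):
items = [13, 19, 16, 1, 16, 6]  # -> items = [13, 19, 16, 1, 16, 6]
out = items[4]  # -> out = 16

Answer: 16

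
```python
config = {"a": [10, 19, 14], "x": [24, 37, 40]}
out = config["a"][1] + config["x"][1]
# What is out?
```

Answer: 56

Derivation:
Trace (tracking out):
config = {'a': [10, 19, 14], 'x': [24, 37, 40]}  # -> config = {'a': [10, 19, 14], 'x': [24, 37, 40]}
out = config['a'][1] + config['x'][1]  # -> out = 56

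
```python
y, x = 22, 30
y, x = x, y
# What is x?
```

Answer: 22

Derivation:
Trace (tracking x):
y, x = (22, 30)  # -> y = 22, x = 30
y, x = (x, y)  # -> y = 30, x = 22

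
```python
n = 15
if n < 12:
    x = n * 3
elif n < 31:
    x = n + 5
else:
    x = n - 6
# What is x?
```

Trace (tracking x):
n = 15  # -> n = 15
if n < 12:  # condition is False
elif n < 31:  # condition is True
    x = n + 5  # -> x = 20

Answer: 20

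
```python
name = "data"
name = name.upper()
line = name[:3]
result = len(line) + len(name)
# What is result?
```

Answer: 7

Derivation:
Trace (tracking result):
name = 'data'  # -> name = 'data'
name = name.upper()  # -> name = 'DATA'
line = name[:3]  # -> line = 'DAT'
result = len(line) + len(name)  # -> result = 7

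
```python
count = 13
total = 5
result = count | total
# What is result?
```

Answer: 13

Derivation:
Trace (tracking result):
count = 13  # -> count = 13
total = 5  # -> total = 5
result = count | total  # -> result = 13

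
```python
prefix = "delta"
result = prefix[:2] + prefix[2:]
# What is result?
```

Answer: 'delta'

Derivation:
Trace (tracking result):
prefix = 'delta'  # -> prefix = 'delta'
result = prefix[:2] + prefix[2:]  # -> result = 'delta'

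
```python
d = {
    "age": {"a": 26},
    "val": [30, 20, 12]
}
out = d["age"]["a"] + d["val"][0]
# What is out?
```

Trace (tracking out):
d = {'age': {'a': 26}, 'val': [30, 20, 12]}  # -> d = {'age': {'a': 26}, 'val': [30, 20, 12]}
out = d['age']['a'] + d['val'][0]  # -> out = 56

Answer: 56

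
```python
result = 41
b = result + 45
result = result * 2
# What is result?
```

Answer: 82

Derivation:
Trace (tracking result):
result = 41  # -> result = 41
b = result + 45  # -> b = 86
result = result * 2  # -> result = 82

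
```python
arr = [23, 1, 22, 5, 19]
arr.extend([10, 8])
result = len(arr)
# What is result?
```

Trace (tracking result):
arr = [23, 1, 22, 5, 19]  # -> arr = [23, 1, 22, 5, 19]
arr.extend([10, 8])  # -> arr = [23, 1, 22, 5, 19, 10, 8]
result = len(arr)  # -> result = 7

Answer: 7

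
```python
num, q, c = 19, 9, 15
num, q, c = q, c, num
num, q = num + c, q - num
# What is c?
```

Answer: 19

Derivation:
Trace (tracking c):
num, q, c = (19, 9, 15)  # -> num = 19, q = 9, c = 15
num, q, c = (q, c, num)  # -> num = 9, q = 15, c = 19
num, q = (num + c, q - num)  # -> num = 28, q = 6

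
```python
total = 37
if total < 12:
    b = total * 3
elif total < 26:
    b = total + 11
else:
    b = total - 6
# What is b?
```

Answer: 31

Derivation:
Trace (tracking b):
total = 37  # -> total = 37
if total < 12:  # condition is False
elif total < 26:  # condition is False
else:
    b = total - 6  # -> b = 31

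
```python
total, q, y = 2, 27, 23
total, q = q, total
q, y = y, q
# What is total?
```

Trace (tracking total):
total, q, y = (2, 27, 23)  # -> total = 2, q = 27, y = 23
total, q = (q, total)  # -> total = 27, q = 2
q, y = (y, q)  # -> q = 23, y = 2

Answer: 27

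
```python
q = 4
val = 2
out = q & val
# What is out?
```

Trace (tracking out):
q = 4  # -> q = 4
val = 2  # -> val = 2
out = q & val  # -> out = 0

Answer: 0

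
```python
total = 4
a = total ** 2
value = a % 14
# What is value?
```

Trace (tracking value):
total = 4  # -> total = 4
a = total ** 2  # -> a = 16
value = a % 14  # -> value = 2

Answer: 2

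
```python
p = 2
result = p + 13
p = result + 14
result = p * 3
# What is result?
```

Trace (tracking result):
p = 2  # -> p = 2
result = p + 13  # -> result = 15
p = result + 14  # -> p = 29
result = p * 3  # -> result = 87

Answer: 87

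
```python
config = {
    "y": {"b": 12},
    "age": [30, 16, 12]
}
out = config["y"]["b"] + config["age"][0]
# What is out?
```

Trace (tracking out):
config = {'y': {'b': 12}, 'age': [30, 16, 12]}  # -> config = {'y': {'b': 12}, 'age': [30, 16, 12]}
out = config['y']['b'] + config['age'][0]  # -> out = 42

Answer: 42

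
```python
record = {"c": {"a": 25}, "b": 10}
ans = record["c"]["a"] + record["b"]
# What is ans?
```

Trace (tracking ans):
record = {'c': {'a': 25}, 'b': 10}  # -> record = {'c': {'a': 25}, 'b': 10}
ans = record['c']['a'] + record['b']  # -> ans = 35

Answer: 35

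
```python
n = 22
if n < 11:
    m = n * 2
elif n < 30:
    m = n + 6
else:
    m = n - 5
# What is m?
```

Answer: 28

Derivation:
Trace (tracking m):
n = 22  # -> n = 22
if n < 11:  # condition is False
elif n < 30:  # condition is True
    m = n + 6  # -> m = 28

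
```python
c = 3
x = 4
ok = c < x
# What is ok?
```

Answer: True

Derivation:
Trace (tracking ok):
c = 3  # -> c = 3
x = 4  # -> x = 4
ok = c < x  # -> ok = True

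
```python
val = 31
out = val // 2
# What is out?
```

Trace (tracking out):
val = 31  # -> val = 31
out = val // 2  # -> out = 15

Answer: 15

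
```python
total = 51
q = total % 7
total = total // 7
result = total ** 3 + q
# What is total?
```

Answer: 7

Derivation:
Trace (tracking total):
total = 51  # -> total = 51
q = total % 7  # -> q = 2
total = total // 7  # -> total = 7
result = total ** 3 + q  # -> result = 345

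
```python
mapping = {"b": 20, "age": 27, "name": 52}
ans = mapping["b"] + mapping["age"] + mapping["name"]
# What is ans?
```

Trace (tracking ans):
mapping = {'b': 20, 'age': 27, 'name': 52}  # -> mapping = {'b': 20, 'age': 27, 'name': 52}
ans = mapping['b'] + mapping['age'] + mapping['name']  # -> ans = 99

Answer: 99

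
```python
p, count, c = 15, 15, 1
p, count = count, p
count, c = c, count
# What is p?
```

Answer: 15

Derivation:
Trace (tracking p):
p, count, c = (15, 15, 1)  # -> p = 15, count = 15, c = 1
p, count = (count, p)  # -> p = 15, count = 15
count, c = (c, count)  # -> count = 1, c = 15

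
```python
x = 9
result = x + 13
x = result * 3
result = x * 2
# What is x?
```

Trace (tracking x):
x = 9  # -> x = 9
result = x + 13  # -> result = 22
x = result * 3  # -> x = 66
result = x * 2  # -> result = 132

Answer: 66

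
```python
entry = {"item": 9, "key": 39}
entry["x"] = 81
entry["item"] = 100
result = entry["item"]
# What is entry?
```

Answer: {'item': 100, 'key': 39, 'x': 81}

Derivation:
Trace (tracking entry):
entry = {'item': 9, 'key': 39}  # -> entry = {'item': 9, 'key': 39}
entry['x'] = 81  # -> entry = {'item': 9, 'key': 39, 'x': 81}
entry['item'] = 100  # -> entry = {'item': 100, 'key': 39, 'x': 81}
result = entry['item']  # -> result = 100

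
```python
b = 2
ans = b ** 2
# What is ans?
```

Answer: 4

Derivation:
Trace (tracking ans):
b = 2  # -> b = 2
ans = b ** 2  # -> ans = 4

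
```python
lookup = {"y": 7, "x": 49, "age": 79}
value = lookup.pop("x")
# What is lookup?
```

Answer: {'y': 7, 'age': 79}

Derivation:
Trace (tracking lookup):
lookup = {'y': 7, 'x': 49, 'age': 79}  # -> lookup = {'y': 7, 'x': 49, 'age': 79}
value = lookup.pop('x')  # -> value = 49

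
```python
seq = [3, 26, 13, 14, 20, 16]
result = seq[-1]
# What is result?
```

Trace (tracking result):
seq = [3, 26, 13, 14, 20, 16]  # -> seq = [3, 26, 13, 14, 20, 16]
result = seq[-1]  # -> result = 16

Answer: 16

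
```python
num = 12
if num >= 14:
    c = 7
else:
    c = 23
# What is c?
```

Answer: 23

Derivation:
Trace (tracking c):
num = 12  # -> num = 12
if num >= 14:  # condition is False
else:
    c = 23  # -> c = 23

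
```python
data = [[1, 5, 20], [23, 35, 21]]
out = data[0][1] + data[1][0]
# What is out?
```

Answer: 28

Derivation:
Trace (tracking out):
data = [[1, 5, 20], [23, 35, 21]]  # -> data = [[1, 5, 20], [23, 35, 21]]
out = data[0][1] + data[1][0]  # -> out = 28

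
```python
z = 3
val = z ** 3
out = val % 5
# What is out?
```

Trace (tracking out):
z = 3  # -> z = 3
val = z ** 3  # -> val = 27
out = val % 5  # -> out = 2

Answer: 2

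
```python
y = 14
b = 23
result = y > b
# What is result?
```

Answer: False

Derivation:
Trace (tracking result):
y = 14  # -> y = 14
b = 23  # -> b = 23
result = y > b  # -> result = False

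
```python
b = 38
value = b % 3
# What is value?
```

Trace (tracking value):
b = 38  # -> b = 38
value = b % 3  # -> value = 2

Answer: 2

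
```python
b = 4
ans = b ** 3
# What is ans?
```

Trace (tracking ans):
b = 4  # -> b = 4
ans = b ** 3  # -> ans = 64

Answer: 64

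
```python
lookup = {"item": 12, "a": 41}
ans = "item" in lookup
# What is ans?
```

Trace (tracking ans):
lookup = {'item': 12, 'a': 41}  # -> lookup = {'item': 12, 'a': 41}
ans = 'item' in lookup  # -> ans = True

Answer: True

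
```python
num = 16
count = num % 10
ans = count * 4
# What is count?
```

Answer: 6

Derivation:
Trace (tracking count):
num = 16  # -> num = 16
count = num % 10  # -> count = 6
ans = count * 4  # -> ans = 24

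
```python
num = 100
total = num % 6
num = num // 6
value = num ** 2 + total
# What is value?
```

Answer: 260

Derivation:
Trace (tracking value):
num = 100  # -> num = 100
total = num % 6  # -> total = 4
num = num // 6  # -> num = 16
value = num ** 2 + total  # -> value = 260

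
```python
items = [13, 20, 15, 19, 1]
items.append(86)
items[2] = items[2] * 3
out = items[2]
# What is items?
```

Trace (tracking items):
items = [13, 20, 15, 19, 1]  # -> items = [13, 20, 15, 19, 1]
items.append(86)  # -> items = [13, 20, 15, 19, 1, 86]
items[2] = items[2] * 3  # -> items = [13, 20, 45, 19, 1, 86]
out = items[2]  # -> out = 45

Answer: [13, 20, 45, 19, 1, 86]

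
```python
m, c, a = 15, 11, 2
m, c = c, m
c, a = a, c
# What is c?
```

Trace (tracking c):
m, c, a = (15, 11, 2)  # -> m = 15, c = 11, a = 2
m, c = (c, m)  # -> m = 11, c = 15
c, a = (a, c)  # -> c = 2, a = 15

Answer: 2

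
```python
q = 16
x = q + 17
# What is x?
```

Answer: 33

Derivation:
Trace (tracking x):
q = 16  # -> q = 16
x = q + 17  # -> x = 33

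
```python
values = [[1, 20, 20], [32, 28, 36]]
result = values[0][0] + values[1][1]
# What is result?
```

Answer: 29

Derivation:
Trace (tracking result):
values = [[1, 20, 20], [32, 28, 36]]  # -> values = [[1, 20, 20], [32, 28, 36]]
result = values[0][0] + values[1][1]  # -> result = 29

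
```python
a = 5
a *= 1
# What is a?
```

Answer: 5

Derivation:
Trace (tracking a):
a = 5  # -> a = 5
a *= 1  # -> a = 5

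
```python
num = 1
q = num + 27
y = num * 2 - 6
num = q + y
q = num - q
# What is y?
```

Answer: -4

Derivation:
Trace (tracking y):
num = 1  # -> num = 1
q = num + 27  # -> q = 28
y = num * 2 - 6  # -> y = -4
num = q + y  # -> num = 24
q = num - q  # -> q = -4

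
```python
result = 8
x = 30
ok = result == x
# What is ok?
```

Answer: False

Derivation:
Trace (tracking ok):
result = 8  # -> result = 8
x = 30  # -> x = 30
ok = result == x  # -> ok = False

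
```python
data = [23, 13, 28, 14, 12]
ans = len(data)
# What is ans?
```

Trace (tracking ans):
data = [23, 13, 28, 14, 12]  # -> data = [23, 13, 28, 14, 12]
ans = len(data)  # -> ans = 5

Answer: 5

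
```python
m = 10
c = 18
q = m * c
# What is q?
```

Trace (tracking q):
m = 10  # -> m = 10
c = 18  # -> c = 18
q = m * c  # -> q = 180

Answer: 180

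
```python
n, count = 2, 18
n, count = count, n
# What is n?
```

Trace (tracking n):
n, count = (2, 18)  # -> n = 2, count = 18
n, count = (count, n)  # -> n = 18, count = 2

Answer: 18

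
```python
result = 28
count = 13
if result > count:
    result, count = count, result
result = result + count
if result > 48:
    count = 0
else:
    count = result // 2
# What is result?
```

Trace (tracking result):
result = 28  # -> result = 28
count = 13  # -> count = 13
if result > count:  # condition is True
    result, count = (count, result)  # -> result = 13, count = 28
result = result + count  # -> result = 41
if result > 48:  # condition is False
else:
    count = result // 2  # -> count = 20

Answer: 41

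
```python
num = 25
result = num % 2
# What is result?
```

Answer: 1

Derivation:
Trace (tracking result):
num = 25  # -> num = 25
result = num % 2  # -> result = 1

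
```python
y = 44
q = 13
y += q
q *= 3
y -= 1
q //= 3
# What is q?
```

Trace (tracking q):
y = 44  # -> y = 44
q = 13  # -> q = 13
y += q  # -> y = 57
q *= 3  # -> q = 39
y -= 1  # -> y = 56
q //= 3  # -> q = 13

Answer: 13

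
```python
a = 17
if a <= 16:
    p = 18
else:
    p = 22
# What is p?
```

Answer: 22

Derivation:
Trace (tracking p):
a = 17  # -> a = 17
if a <= 16:  # condition is False
else:
    p = 22  # -> p = 22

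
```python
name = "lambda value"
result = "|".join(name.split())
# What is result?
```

Trace (tracking result):
name = 'lambda value'  # -> name = 'lambda value'
result = '|'.join(name.split())  # -> result = 'lambda|value'

Answer: 'lambda|value'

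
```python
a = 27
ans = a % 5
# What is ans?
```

Trace (tracking ans):
a = 27  # -> a = 27
ans = a % 5  # -> ans = 2

Answer: 2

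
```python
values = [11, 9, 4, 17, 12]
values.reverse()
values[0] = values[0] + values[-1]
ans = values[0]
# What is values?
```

Trace (tracking values):
values = [11, 9, 4, 17, 12]  # -> values = [11, 9, 4, 17, 12]
values.reverse()  # -> values = [12, 17, 4, 9, 11]
values[0] = values[0] + values[-1]  # -> values = [23, 17, 4, 9, 11]
ans = values[0]  # -> ans = 23

Answer: [23, 17, 4, 9, 11]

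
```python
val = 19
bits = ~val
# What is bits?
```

Answer: -20

Derivation:
Trace (tracking bits):
val = 19  # -> val = 19
bits = ~val  # -> bits = -20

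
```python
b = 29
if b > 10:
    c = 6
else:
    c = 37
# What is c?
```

Trace (tracking c):
b = 29  # -> b = 29
if b > 10:  # condition is True
    c = 6  # -> c = 6

Answer: 6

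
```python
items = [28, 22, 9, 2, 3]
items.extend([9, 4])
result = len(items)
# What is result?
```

Trace (tracking result):
items = [28, 22, 9, 2, 3]  # -> items = [28, 22, 9, 2, 3]
items.extend([9, 4])  # -> items = [28, 22, 9, 2, 3, 9, 4]
result = len(items)  # -> result = 7

Answer: 7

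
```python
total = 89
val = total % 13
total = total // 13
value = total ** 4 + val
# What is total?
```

Answer: 6

Derivation:
Trace (tracking total):
total = 89  # -> total = 89
val = total % 13  # -> val = 11
total = total // 13  # -> total = 6
value = total ** 4 + val  # -> value = 1307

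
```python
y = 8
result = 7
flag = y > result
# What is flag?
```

Answer: True

Derivation:
Trace (tracking flag):
y = 8  # -> y = 8
result = 7  # -> result = 7
flag = y > result  # -> flag = True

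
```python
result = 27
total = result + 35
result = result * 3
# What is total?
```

Answer: 62

Derivation:
Trace (tracking total):
result = 27  # -> result = 27
total = result + 35  # -> total = 62
result = result * 3  # -> result = 81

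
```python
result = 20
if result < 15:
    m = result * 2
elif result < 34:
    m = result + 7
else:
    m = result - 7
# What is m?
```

Trace (tracking m):
result = 20  # -> result = 20
if result < 15:  # condition is False
elif result < 34:  # condition is True
    m = result + 7  # -> m = 27

Answer: 27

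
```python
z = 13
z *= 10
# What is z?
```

Answer: 130

Derivation:
Trace (tracking z):
z = 13  # -> z = 13
z *= 10  # -> z = 130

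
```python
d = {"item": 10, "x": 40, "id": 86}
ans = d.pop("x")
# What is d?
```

Answer: {'item': 10, 'id': 86}

Derivation:
Trace (tracking d):
d = {'item': 10, 'x': 40, 'id': 86}  # -> d = {'item': 10, 'x': 40, 'id': 86}
ans = d.pop('x')  # -> ans = 40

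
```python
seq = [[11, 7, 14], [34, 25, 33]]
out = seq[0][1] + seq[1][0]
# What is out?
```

Trace (tracking out):
seq = [[11, 7, 14], [34, 25, 33]]  # -> seq = [[11, 7, 14], [34, 25, 33]]
out = seq[0][1] + seq[1][0]  # -> out = 41

Answer: 41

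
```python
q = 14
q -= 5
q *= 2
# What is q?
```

Trace (tracking q):
q = 14  # -> q = 14
q -= 5  # -> q = 9
q *= 2  # -> q = 18

Answer: 18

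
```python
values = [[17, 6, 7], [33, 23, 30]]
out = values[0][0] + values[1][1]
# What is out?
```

Answer: 40

Derivation:
Trace (tracking out):
values = [[17, 6, 7], [33, 23, 30]]  # -> values = [[17, 6, 7], [33, 23, 30]]
out = values[0][0] + values[1][1]  # -> out = 40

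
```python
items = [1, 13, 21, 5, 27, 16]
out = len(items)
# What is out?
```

Trace (tracking out):
items = [1, 13, 21, 5, 27, 16]  # -> items = [1, 13, 21, 5, 27, 16]
out = len(items)  # -> out = 6

Answer: 6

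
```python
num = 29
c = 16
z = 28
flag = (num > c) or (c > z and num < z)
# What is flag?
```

Trace (tracking flag):
num = 29  # -> num = 29
c = 16  # -> c = 16
z = 28  # -> z = 28
flag = num > c or (c > z and num < z)  # -> flag = True

Answer: True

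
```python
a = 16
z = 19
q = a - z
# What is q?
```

Trace (tracking q):
a = 16  # -> a = 16
z = 19  # -> z = 19
q = a - z  # -> q = -3

Answer: -3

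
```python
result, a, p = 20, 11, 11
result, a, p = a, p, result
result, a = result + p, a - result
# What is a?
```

Answer: 0

Derivation:
Trace (tracking a):
result, a, p = (20, 11, 11)  # -> result = 20, a = 11, p = 11
result, a, p = (a, p, result)  # -> result = 11, a = 11, p = 20
result, a = (result + p, a - result)  # -> result = 31, a = 0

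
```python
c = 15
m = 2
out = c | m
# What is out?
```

Trace (tracking out):
c = 15  # -> c = 15
m = 2  # -> m = 2
out = c | m  # -> out = 15

Answer: 15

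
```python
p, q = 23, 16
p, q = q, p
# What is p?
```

Answer: 16

Derivation:
Trace (tracking p):
p, q = (23, 16)  # -> p = 23, q = 16
p, q = (q, p)  # -> p = 16, q = 23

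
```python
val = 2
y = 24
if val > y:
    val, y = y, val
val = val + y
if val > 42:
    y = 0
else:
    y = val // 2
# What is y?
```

Answer: 13

Derivation:
Trace (tracking y):
val = 2  # -> val = 2
y = 24  # -> y = 24
if val > y:  # condition is False
val = val + y  # -> val = 26
if val > 42:  # condition is False
else:
    y = val // 2  # -> y = 13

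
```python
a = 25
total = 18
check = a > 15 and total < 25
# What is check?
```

Answer: True

Derivation:
Trace (tracking check):
a = 25  # -> a = 25
total = 18  # -> total = 18
check = a > 15 and total < 25  # -> check = True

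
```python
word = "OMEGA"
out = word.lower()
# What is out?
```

Trace (tracking out):
word = 'OMEGA'  # -> word = 'OMEGA'
out = word.lower()  # -> out = 'omega'

Answer: 'omega'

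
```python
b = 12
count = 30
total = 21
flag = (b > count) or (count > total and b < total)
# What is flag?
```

Trace (tracking flag):
b = 12  # -> b = 12
count = 30  # -> count = 30
total = 21  # -> total = 21
flag = b > count or (count > total and b < total)  # -> flag = True

Answer: True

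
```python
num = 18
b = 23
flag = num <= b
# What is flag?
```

Trace (tracking flag):
num = 18  # -> num = 18
b = 23  # -> b = 23
flag = num <= b  # -> flag = True

Answer: True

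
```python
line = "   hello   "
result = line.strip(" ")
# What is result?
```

Answer: 'hello'

Derivation:
Trace (tracking result):
line = '   hello   '  # -> line = '   hello   '
result = line.strip(' ')  # -> result = 'hello'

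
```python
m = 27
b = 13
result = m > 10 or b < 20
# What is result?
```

Trace (tracking result):
m = 27  # -> m = 27
b = 13  # -> b = 13
result = m > 10 or b < 20  # -> result = True

Answer: True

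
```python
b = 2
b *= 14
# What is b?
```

Trace (tracking b):
b = 2  # -> b = 2
b *= 14  # -> b = 28

Answer: 28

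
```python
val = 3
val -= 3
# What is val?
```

Answer: 0

Derivation:
Trace (tracking val):
val = 3  # -> val = 3
val -= 3  # -> val = 0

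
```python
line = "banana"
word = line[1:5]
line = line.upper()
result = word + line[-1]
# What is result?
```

Answer: 'ananA'

Derivation:
Trace (tracking result):
line = 'banana'  # -> line = 'banana'
word = line[1:5]  # -> word = 'anan'
line = line.upper()  # -> line = 'BANANA'
result = word + line[-1]  # -> result = 'ananA'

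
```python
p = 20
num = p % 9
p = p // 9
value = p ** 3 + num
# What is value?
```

Trace (tracking value):
p = 20  # -> p = 20
num = p % 9  # -> num = 2
p = p // 9  # -> p = 2
value = p ** 3 + num  # -> value = 10

Answer: 10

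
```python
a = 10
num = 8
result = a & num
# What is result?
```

Answer: 8

Derivation:
Trace (tracking result):
a = 10  # -> a = 10
num = 8  # -> num = 8
result = a & num  # -> result = 8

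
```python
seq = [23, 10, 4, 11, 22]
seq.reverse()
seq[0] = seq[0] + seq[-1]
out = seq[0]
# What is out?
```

Answer: 45

Derivation:
Trace (tracking out):
seq = [23, 10, 4, 11, 22]  # -> seq = [23, 10, 4, 11, 22]
seq.reverse()  # -> seq = [22, 11, 4, 10, 23]
seq[0] = seq[0] + seq[-1]  # -> seq = [45, 11, 4, 10, 23]
out = seq[0]  # -> out = 45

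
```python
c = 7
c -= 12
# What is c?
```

Answer: -5

Derivation:
Trace (tracking c):
c = 7  # -> c = 7
c -= 12  # -> c = -5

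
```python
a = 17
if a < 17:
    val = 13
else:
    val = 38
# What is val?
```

Answer: 38

Derivation:
Trace (tracking val):
a = 17  # -> a = 17
if a < 17:  # condition is False
else:
    val = 38  # -> val = 38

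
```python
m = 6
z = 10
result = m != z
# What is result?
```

Trace (tracking result):
m = 6  # -> m = 6
z = 10  # -> z = 10
result = m != z  # -> result = True

Answer: True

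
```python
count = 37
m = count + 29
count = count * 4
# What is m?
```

Answer: 66

Derivation:
Trace (tracking m):
count = 37  # -> count = 37
m = count + 29  # -> m = 66
count = count * 4  # -> count = 148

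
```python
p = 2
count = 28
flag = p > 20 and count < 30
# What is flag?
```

Trace (tracking flag):
p = 2  # -> p = 2
count = 28  # -> count = 28
flag = p > 20 and count < 30  # -> flag = False

Answer: False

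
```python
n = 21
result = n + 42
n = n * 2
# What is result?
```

Answer: 63

Derivation:
Trace (tracking result):
n = 21  # -> n = 21
result = n + 42  # -> result = 63
n = n * 2  # -> n = 42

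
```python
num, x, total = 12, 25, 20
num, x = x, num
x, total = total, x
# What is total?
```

Answer: 12

Derivation:
Trace (tracking total):
num, x, total = (12, 25, 20)  # -> num = 12, x = 25, total = 20
num, x = (x, num)  # -> num = 25, x = 12
x, total = (total, x)  # -> x = 20, total = 12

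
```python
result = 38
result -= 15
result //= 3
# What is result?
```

Answer: 7

Derivation:
Trace (tracking result):
result = 38  # -> result = 38
result -= 15  # -> result = 23
result //= 3  # -> result = 7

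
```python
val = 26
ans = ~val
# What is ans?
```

Answer: -27

Derivation:
Trace (tracking ans):
val = 26  # -> val = 26
ans = ~val  # -> ans = -27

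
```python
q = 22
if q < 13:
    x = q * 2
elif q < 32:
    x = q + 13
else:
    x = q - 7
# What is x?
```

Answer: 35

Derivation:
Trace (tracking x):
q = 22  # -> q = 22
if q < 13:  # condition is False
elif q < 32:  # condition is True
    x = q + 13  # -> x = 35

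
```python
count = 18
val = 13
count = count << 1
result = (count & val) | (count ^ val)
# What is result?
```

Trace (tracking result):
count = 18  # -> count = 18
val = 13  # -> val = 13
count = count << 1  # -> count = 36
result = count & val | count ^ val  # -> result = 45

Answer: 45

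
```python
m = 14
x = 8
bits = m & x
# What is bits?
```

Trace (tracking bits):
m = 14  # -> m = 14
x = 8  # -> x = 8
bits = m & x  # -> bits = 8

Answer: 8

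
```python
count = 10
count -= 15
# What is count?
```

Trace (tracking count):
count = 10  # -> count = 10
count -= 15  # -> count = -5

Answer: -5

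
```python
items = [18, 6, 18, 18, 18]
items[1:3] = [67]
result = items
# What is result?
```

Answer: [18, 67, 18, 18]

Derivation:
Trace (tracking result):
items = [18, 6, 18, 18, 18]  # -> items = [18, 6, 18, 18, 18]
items[1:3] = [67]  # -> items = [18, 67, 18, 18]
result = items  # -> result = [18, 67, 18, 18]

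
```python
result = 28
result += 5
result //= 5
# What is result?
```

Trace (tracking result):
result = 28  # -> result = 28
result += 5  # -> result = 33
result //= 5  # -> result = 6

Answer: 6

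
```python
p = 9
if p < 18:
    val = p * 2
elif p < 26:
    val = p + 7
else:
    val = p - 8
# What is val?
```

Answer: 18

Derivation:
Trace (tracking val):
p = 9  # -> p = 9
if p < 18:  # condition is True
    val = p * 2  # -> val = 18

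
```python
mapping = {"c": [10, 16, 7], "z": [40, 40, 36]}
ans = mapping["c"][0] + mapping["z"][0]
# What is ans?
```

Trace (tracking ans):
mapping = {'c': [10, 16, 7], 'z': [40, 40, 36]}  # -> mapping = {'c': [10, 16, 7], 'z': [40, 40, 36]}
ans = mapping['c'][0] + mapping['z'][0]  # -> ans = 50

Answer: 50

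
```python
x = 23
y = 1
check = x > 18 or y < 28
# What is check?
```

Trace (tracking check):
x = 23  # -> x = 23
y = 1  # -> y = 1
check = x > 18 or y < 28  # -> check = True

Answer: True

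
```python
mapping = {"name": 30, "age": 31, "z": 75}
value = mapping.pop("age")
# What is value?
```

Trace (tracking value):
mapping = {'name': 30, 'age': 31, 'z': 75}  # -> mapping = {'name': 30, 'age': 31, 'z': 75}
value = mapping.pop('age')  # -> value = 31

Answer: 31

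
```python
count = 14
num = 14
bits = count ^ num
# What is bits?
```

Trace (tracking bits):
count = 14  # -> count = 14
num = 14  # -> num = 14
bits = count ^ num  # -> bits = 0

Answer: 0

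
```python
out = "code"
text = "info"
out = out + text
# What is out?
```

Answer: 'codeinfo'

Derivation:
Trace (tracking out):
out = 'code'  # -> out = 'code'
text = 'info'  # -> text = 'info'
out = out + text  # -> out = 'codeinfo'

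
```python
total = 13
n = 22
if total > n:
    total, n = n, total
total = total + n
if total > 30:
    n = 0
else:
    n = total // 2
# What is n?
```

Trace (tracking n):
total = 13  # -> total = 13
n = 22  # -> n = 22
if total > n:  # condition is False
total = total + n  # -> total = 35
if total > 30:  # condition is True
    n = 0  # -> n = 0

Answer: 0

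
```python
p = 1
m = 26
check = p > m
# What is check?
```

Trace (tracking check):
p = 1  # -> p = 1
m = 26  # -> m = 26
check = p > m  # -> check = False

Answer: False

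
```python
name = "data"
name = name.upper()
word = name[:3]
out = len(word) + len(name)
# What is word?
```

Answer: 'DAT'

Derivation:
Trace (tracking word):
name = 'data'  # -> name = 'data'
name = name.upper()  # -> name = 'DATA'
word = name[:3]  # -> word = 'DAT'
out = len(word) + len(name)  # -> out = 7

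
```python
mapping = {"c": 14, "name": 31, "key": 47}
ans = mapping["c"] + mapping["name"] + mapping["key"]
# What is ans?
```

Answer: 92

Derivation:
Trace (tracking ans):
mapping = {'c': 14, 'name': 31, 'key': 47}  # -> mapping = {'c': 14, 'name': 31, 'key': 47}
ans = mapping['c'] + mapping['name'] + mapping['key']  # -> ans = 92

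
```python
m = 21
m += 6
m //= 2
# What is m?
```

Trace (tracking m):
m = 21  # -> m = 21
m += 6  # -> m = 27
m //= 2  # -> m = 13

Answer: 13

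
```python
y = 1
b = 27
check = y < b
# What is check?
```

Answer: True

Derivation:
Trace (tracking check):
y = 1  # -> y = 1
b = 27  # -> b = 27
check = y < b  # -> check = True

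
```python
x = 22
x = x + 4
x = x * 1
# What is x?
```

Answer: 26

Derivation:
Trace (tracking x):
x = 22  # -> x = 22
x = x + 4  # -> x = 26
x = x * 1  # -> x = 26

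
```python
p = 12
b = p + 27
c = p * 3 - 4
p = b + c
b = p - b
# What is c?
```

Answer: 32

Derivation:
Trace (tracking c):
p = 12  # -> p = 12
b = p + 27  # -> b = 39
c = p * 3 - 4  # -> c = 32
p = b + c  # -> p = 71
b = p - b  # -> b = 32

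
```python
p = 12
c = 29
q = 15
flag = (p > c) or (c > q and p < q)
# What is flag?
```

Answer: True

Derivation:
Trace (tracking flag):
p = 12  # -> p = 12
c = 29  # -> c = 29
q = 15  # -> q = 15
flag = p > c or (c > q and p < q)  # -> flag = True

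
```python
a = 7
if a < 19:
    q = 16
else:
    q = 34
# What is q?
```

Answer: 16

Derivation:
Trace (tracking q):
a = 7  # -> a = 7
if a < 19:  # condition is True
    q = 16  # -> q = 16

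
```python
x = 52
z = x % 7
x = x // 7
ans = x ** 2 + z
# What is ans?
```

Answer: 52

Derivation:
Trace (tracking ans):
x = 52  # -> x = 52
z = x % 7  # -> z = 3
x = x // 7  # -> x = 7
ans = x ** 2 + z  # -> ans = 52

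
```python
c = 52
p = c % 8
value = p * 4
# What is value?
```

Trace (tracking value):
c = 52  # -> c = 52
p = c % 8  # -> p = 4
value = p * 4  # -> value = 16

Answer: 16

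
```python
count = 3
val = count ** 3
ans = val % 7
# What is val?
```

Trace (tracking val):
count = 3  # -> count = 3
val = count ** 3  # -> val = 27
ans = val % 7  # -> ans = 6

Answer: 27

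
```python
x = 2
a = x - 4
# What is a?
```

Trace (tracking a):
x = 2  # -> x = 2
a = x - 4  # -> a = -2

Answer: -2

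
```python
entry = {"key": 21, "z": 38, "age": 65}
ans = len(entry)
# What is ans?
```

Answer: 3

Derivation:
Trace (tracking ans):
entry = {'key': 21, 'z': 38, 'age': 65}  # -> entry = {'key': 21, 'z': 38, 'age': 65}
ans = len(entry)  # -> ans = 3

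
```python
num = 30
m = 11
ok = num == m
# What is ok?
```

Trace (tracking ok):
num = 30  # -> num = 30
m = 11  # -> m = 11
ok = num == m  # -> ok = False

Answer: False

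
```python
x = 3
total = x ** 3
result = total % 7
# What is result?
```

Trace (tracking result):
x = 3  # -> x = 3
total = x ** 3  # -> total = 27
result = total % 7  # -> result = 6

Answer: 6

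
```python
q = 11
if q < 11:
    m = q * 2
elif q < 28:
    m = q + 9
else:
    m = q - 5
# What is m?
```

Trace (tracking m):
q = 11  # -> q = 11
if q < 11:  # condition is False
elif q < 28:  # condition is True
    m = q + 9  # -> m = 20

Answer: 20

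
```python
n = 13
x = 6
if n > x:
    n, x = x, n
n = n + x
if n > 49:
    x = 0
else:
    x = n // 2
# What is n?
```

Answer: 19

Derivation:
Trace (tracking n):
n = 13  # -> n = 13
x = 6  # -> x = 6
if n > x:  # condition is True
    n, x = (x, n)  # -> n = 6, x = 13
n = n + x  # -> n = 19
if n > 49:  # condition is False
else:
    x = n // 2  # -> x = 9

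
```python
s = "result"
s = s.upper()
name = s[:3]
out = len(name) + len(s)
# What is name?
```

Trace (tracking name):
s = 'result'  # -> s = 'result'
s = s.upper()  # -> s = 'RESULT'
name = s[:3]  # -> name = 'RES'
out = len(name) + len(s)  # -> out = 9

Answer: 'RES'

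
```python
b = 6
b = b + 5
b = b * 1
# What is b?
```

Answer: 11

Derivation:
Trace (tracking b):
b = 6  # -> b = 6
b = b + 5  # -> b = 11
b = b * 1  # -> b = 11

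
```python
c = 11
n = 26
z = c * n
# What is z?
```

Answer: 286

Derivation:
Trace (tracking z):
c = 11  # -> c = 11
n = 26  # -> n = 26
z = c * n  # -> z = 286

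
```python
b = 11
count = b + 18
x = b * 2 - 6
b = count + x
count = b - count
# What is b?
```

Answer: 45

Derivation:
Trace (tracking b):
b = 11  # -> b = 11
count = b + 18  # -> count = 29
x = b * 2 - 6  # -> x = 16
b = count + x  # -> b = 45
count = b - count  # -> count = 16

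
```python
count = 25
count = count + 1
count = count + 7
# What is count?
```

Answer: 33

Derivation:
Trace (tracking count):
count = 25  # -> count = 25
count = count + 1  # -> count = 26
count = count + 7  # -> count = 33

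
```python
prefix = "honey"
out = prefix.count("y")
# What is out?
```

Answer: 1

Derivation:
Trace (tracking out):
prefix = 'honey'  # -> prefix = 'honey'
out = prefix.count('y')  # -> out = 1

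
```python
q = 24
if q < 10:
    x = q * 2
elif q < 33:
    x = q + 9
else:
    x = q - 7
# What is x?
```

Answer: 33

Derivation:
Trace (tracking x):
q = 24  # -> q = 24
if q < 10:  # condition is False
elif q < 33:  # condition is True
    x = q + 9  # -> x = 33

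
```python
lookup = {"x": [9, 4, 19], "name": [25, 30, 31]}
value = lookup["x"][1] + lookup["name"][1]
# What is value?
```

Trace (tracking value):
lookup = {'x': [9, 4, 19], 'name': [25, 30, 31]}  # -> lookup = {'x': [9, 4, 19], 'name': [25, 30, 31]}
value = lookup['x'][1] + lookup['name'][1]  # -> value = 34

Answer: 34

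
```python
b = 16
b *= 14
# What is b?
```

Trace (tracking b):
b = 16  # -> b = 16
b *= 14  # -> b = 224

Answer: 224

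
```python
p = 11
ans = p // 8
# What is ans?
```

Answer: 1

Derivation:
Trace (tracking ans):
p = 11  # -> p = 11
ans = p // 8  # -> ans = 1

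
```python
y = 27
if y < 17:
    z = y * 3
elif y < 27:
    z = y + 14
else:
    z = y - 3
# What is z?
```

Answer: 24

Derivation:
Trace (tracking z):
y = 27  # -> y = 27
if y < 17:  # condition is False
elif y < 27:  # condition is False
else:
    z = y - 3  # -> z = 24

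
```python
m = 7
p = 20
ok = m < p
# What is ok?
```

Answer: True

Derivation:
Trace (tracking ok):
m = 7  # -> m = 7
p = 20  # -> p = 20
ok = m < p  # -> ok = True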